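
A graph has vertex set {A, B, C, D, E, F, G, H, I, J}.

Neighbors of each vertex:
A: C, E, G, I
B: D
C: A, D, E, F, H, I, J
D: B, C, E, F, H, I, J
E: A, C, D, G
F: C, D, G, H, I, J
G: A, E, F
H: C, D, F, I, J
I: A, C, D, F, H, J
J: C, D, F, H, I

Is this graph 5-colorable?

C, D, F, H, I, J are mutually adjacent (a clique of size 6), so at least 6 colors are needed.
So 5 colors are not enough.

No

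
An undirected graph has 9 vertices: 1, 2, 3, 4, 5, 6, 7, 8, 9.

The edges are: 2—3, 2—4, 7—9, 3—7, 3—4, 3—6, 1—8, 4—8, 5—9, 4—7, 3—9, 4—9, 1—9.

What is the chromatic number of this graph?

3, 4, 7, 9 are pairwise adjacent (a clique of size 4), so at least 4 colors are needed.
4 colors suffice: 1=b, 2=a, 3=b, 4=c, 5=b, 6=a, 7=d, 8=a, 9=a. Each edge has distinct colors on its endpoints.

4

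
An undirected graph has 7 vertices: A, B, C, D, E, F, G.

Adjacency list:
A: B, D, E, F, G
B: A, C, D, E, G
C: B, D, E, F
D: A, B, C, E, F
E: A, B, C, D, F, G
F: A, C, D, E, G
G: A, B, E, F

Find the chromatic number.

A, B, D, E are pairwise adjacent (a clique of size 4), so at least 4 colors are needed.
4 colors suffice: color 1 → {E}; color 2 → {B, F}; color 3 → {D, G}; color 4 → {A, C}. Each edge has distinct colors on its endpoints.

4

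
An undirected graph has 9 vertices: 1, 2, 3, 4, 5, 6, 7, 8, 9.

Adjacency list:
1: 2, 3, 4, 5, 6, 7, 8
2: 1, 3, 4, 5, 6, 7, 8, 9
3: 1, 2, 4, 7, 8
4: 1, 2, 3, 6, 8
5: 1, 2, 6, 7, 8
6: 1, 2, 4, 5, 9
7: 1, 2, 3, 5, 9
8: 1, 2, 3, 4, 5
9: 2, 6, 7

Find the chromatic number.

1, 2, 3, 4, 8 are pairwise adjacent (a clique of size 5), so at least 5 colors are needed.
A valid assignment using 5 colors: 1=blue, 2=red, 3=purple, 4=yellow, 5=yellow, 6=green, 7=green, 8=green, 9=blue. Each edge has distinct colors on its endpoints.

5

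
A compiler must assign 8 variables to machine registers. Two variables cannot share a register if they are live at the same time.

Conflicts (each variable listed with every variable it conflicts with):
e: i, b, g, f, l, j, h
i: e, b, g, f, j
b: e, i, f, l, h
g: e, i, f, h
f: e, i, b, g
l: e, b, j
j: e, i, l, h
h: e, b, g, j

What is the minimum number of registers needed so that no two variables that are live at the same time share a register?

4

e, i, b, f pairwise conflict, so at least 4 registers are needed.
4 registers suffice: e=1, i=2, b=3, g=3, f=4, l=2, j=3, h=2. Every pair that conflicts lands in different registers.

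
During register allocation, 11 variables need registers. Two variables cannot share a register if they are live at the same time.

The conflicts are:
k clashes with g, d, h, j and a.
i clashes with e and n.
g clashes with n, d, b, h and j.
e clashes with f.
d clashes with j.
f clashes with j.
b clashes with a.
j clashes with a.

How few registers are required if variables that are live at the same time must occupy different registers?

k, g, d, j pairwise conflict, so at least 4 registers are needed.
4 registers suffice: register 1 → {i, g, f, a}; register 2 → {e, n, b, h, j}; register 3 → {k}; register 4 → {d}. Every pair that conflicts lands in different registers.

4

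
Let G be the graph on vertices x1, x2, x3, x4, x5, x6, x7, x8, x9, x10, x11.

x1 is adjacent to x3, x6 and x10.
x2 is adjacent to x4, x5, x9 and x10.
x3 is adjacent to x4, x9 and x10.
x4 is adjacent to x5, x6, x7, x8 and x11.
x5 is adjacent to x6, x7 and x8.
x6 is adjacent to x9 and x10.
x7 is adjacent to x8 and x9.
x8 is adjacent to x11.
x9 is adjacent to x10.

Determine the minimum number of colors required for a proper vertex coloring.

x4, x5, x7, x8 are pairwise adjacent (a clique of size 4), so at least 4 colors are needed.
A valid assignment using 4 colors: x1=3, x2=2, x3=2, x4=1, x5=3, x6=2, x7=4, x8=2, x9=3, x10=1, x11=3. No two adjacent vertices share a color.

4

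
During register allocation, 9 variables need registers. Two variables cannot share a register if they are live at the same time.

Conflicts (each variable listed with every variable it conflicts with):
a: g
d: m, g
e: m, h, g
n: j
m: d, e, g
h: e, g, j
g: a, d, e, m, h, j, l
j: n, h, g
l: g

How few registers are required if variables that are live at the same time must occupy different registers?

h, g, j pairwise conflict, so at least 3 registers are needed.
Using 3 registers: a=2, d=3, e=3, n=1, m=2, h=2, g=1, j=3, l=2. No two conflicting variables share a register.

3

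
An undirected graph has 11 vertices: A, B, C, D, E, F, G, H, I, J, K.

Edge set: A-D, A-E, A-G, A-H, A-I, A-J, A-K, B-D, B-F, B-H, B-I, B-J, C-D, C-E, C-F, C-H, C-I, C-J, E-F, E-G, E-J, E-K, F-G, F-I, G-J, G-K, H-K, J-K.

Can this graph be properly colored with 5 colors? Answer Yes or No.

Yes

The chromatic number is 5. A, E, G, J, K form a clique, so at least 5 colors are needed.
5 colors suffice: color 1 → {A, B, C}; color 2 → {D, E, H, I}; color 3 → {F, J}; color 4 → {G}; color 5 → {K}.
That is already a proper 5-coloring.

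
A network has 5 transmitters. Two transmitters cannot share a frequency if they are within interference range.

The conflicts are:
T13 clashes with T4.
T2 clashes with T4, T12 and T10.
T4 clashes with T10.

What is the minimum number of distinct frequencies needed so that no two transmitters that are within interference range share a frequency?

3

T2, T4, T10 are mutually in conflict, so at least 3 frequencies are needed.
3 frequencies suffice: T13=2, T2=2, T4=1, T12=1, T10=3. No two conflicting transmitters share a frequency.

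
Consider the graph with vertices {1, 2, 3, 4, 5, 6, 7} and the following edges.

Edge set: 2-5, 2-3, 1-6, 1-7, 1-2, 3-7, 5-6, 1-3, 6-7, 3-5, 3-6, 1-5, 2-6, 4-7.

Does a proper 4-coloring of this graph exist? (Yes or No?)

1, 2, 3, 5, 6 are pairwise adjacent (a clique of size 5), so at least 5 colors are needed.
So 4 colors are not enough.

No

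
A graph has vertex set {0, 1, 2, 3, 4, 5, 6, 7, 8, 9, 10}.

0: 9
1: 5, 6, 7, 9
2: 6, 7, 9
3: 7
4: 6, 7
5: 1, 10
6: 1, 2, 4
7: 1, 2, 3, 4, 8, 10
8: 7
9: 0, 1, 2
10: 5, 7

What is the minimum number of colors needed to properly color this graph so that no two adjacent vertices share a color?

0 and 9 are adjacent, so at least 2 colors are needed.
A valid assignment using 2 colors: 0=b, 1=b, 2=b, 3=b, 4=b, 5=a, 6=a, 7=a, 8=b, 9=a, 10=b. Every edge joins two different colors.

2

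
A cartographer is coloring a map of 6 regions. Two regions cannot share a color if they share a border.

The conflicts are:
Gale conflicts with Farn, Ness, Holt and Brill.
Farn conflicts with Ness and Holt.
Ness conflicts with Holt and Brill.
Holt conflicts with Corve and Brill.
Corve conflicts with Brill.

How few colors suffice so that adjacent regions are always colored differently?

4

Gale, Ness, Holt, Brill all conflict with each other, so at least 4 colors are needed.
4 colors suffice: color 1 → {Holt}; color 2 → {Farn, Brill}; color 3 → {Gale, Corve}; color 4 → {Ness}. Each listed conflict is separated.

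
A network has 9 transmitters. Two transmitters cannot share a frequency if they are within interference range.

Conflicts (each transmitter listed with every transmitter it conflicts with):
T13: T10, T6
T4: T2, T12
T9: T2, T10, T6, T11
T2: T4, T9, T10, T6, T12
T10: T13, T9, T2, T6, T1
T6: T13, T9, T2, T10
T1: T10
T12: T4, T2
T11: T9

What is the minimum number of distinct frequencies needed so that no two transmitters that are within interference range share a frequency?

T9, T2, T10, T6 pairwise conflict, so at least 4 frequencies are needed.
A valid assignment using 4 frequencies: T13=1, T4=3, T9=3, T2=1, T10=2, T6=4, T1=1, T12=2, T11=1. Each listed conflict is separated.

4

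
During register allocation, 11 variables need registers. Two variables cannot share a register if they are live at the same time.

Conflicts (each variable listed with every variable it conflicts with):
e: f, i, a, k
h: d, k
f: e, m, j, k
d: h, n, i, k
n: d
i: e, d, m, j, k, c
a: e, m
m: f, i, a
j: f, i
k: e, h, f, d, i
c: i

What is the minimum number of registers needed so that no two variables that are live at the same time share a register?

e, i, k pairwise conflict, so at least 3 registers are needed.
3 registers suffice: register 1 → {h, f, n, i, a}; register 2 → {m, j, k, c}; register 3 → {e, d}. No two conflicting variables share a register.

3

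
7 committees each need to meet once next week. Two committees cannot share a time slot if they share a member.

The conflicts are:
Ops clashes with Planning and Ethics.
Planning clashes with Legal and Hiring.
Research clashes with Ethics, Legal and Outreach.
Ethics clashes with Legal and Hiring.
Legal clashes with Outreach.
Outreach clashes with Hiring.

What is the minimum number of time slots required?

3

Research, Ethics, Legal are mutually in conflict, so at least 3 time slots are needed.
Using 3 time slots: Ops=1, Planning=2, Research=3, Ethics=2, Legal=1, Outreach=2, Hiring=1. Each listed conflict is separated.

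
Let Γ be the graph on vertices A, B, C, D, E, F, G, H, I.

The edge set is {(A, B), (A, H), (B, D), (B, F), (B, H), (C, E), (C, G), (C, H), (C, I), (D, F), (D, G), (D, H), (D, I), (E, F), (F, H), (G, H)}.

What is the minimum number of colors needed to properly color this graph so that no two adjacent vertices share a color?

4

B, D, F, H are mutually adjacent (a clique of size 4), so at least 4 colors are needed.
4 colors suffice: A=blue, B=green, C=blue, D=blue, E=red, F=yellow, G=green, H=red, I=red. No two adjacent vertices share a color.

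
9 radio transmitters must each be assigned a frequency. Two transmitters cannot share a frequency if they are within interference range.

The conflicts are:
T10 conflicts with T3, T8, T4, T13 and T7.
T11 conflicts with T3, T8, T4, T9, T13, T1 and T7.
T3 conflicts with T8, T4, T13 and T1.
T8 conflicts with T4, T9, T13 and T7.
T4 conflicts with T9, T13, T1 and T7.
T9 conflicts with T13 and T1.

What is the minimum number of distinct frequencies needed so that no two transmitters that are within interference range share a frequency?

5

T11, T8, T4, T9, T13 pairwise conflict, so at least 5 frequencies are needed.
A valid assignment using 5 frequencies: T10=3, T11=3, T3=4, T8=2, T4=1, T9=4, T13=5, T1=2, T7=4. Every pair that conflicts lands in different frequencies.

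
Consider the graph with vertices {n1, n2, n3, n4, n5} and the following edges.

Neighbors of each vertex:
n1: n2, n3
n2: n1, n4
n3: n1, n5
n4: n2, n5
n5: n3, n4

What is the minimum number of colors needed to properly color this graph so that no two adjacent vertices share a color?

The cycle n4-n5-n3-n1-n2-n4 has odd length 5, so it cannot be 2-colored; at least 3 colors are needed.
3 colors suffice: n1=B, n2=R, n3=R, n4=G, n5=B. No two adjacent vertices share a color.

3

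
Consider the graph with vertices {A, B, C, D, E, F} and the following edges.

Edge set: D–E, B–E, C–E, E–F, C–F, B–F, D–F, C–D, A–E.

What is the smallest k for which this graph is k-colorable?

4

C, D, E, F form a clique, so at least 4 colors are needed.
4 colors suffice: color 1 → {E}; color 2 → {A, F}; color 3 → {B, D}; color 4 → {C}. Every edge joins two different colors.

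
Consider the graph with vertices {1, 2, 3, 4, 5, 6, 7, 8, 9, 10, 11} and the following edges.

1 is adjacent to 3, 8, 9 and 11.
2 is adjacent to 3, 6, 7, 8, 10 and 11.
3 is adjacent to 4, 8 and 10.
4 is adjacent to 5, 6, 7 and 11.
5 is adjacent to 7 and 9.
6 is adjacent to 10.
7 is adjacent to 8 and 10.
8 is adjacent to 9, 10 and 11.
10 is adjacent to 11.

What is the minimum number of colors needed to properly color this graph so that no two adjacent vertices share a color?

2, 8, 10, 11 are mutually adjacent (a clique of size 4), so at least 4 colors are needed.
4 colors suffice: color red → {4, 8}; color blue → {1, 2, 5}; color green → {9, 10}; color yellow → {3, 6, 7, 11}. No two adjacent vertices share a color.

4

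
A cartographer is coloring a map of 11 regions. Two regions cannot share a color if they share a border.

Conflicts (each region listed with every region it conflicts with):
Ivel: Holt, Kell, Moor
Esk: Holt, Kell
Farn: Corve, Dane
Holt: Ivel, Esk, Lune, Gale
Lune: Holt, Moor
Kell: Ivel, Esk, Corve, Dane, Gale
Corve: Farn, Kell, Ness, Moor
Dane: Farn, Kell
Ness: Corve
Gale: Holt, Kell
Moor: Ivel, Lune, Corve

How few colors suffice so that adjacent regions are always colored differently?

2

Corve and Moor conflict, so at least 2 colors are needed.
2 colors suffice: color 1 → {Farn, Holt, Kell, Ness, Moor}; color 2 → {Ivel, Esk, Lune, Corve, Dane, Gale}. Every pair that conflicts lands in different colors.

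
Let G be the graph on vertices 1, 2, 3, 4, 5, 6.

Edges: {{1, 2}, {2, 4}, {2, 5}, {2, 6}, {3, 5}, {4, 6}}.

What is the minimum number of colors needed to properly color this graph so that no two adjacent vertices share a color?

2, 4, 6 are mutually adjacent, so at least 3 colors are needed.
3 colors suffice: color a → {2, 3}; color b → {1, 4, 5}; color c → {6}. No two adjacent vertices share a color.

3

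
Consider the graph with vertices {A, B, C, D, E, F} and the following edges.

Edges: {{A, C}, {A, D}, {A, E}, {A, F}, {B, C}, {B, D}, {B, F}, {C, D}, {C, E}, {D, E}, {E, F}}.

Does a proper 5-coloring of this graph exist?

Yes

The chromatic number is 4. A, C, D, E are mutually adjacent (a clique of size 4), so at least 4 colors are needed.
One proper 4-coloring: A=3, B=3, C=1, D=2, E=4, F=1.
Since 5 ≥ 4, a proper 5-coloring certainly exists.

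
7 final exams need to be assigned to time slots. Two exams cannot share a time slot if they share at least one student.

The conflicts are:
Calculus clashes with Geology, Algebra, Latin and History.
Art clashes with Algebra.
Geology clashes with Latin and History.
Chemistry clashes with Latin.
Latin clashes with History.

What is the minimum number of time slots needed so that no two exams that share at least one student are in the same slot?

Calculus, Geology, Latin, History all conflict with each other, so at least 4 time slots are needed.
4 time slots suffice: time slot 1 → {Calculus, Art, Chemistry}; time slot 2 → {Algebra, Latin}; time slot 3 → {Geology}; time slot 4 → {History}. No two conflicting exams share a time slot.

4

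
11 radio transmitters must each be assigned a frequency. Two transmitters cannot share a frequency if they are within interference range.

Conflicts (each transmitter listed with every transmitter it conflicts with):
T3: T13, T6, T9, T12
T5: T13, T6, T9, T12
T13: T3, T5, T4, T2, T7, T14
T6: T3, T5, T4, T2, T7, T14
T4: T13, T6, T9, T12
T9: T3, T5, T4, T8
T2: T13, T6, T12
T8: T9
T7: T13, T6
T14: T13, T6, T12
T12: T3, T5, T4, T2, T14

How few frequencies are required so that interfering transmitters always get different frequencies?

2

T3 and T9 conflict, so at least 2 frequencies are needed.
2 frequencies suffice: T3=2, T5=2, T13=1, T6=1, T4=2, T9=1, T2=2, T8=2, T7=2, T14=2, T12=1. No two conflicting transmitters share a frequency.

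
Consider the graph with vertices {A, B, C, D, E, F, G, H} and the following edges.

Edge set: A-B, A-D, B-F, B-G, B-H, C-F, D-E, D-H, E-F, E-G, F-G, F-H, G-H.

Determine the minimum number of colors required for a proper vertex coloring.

4

B, F, G, H form a clique, so at least 4 colors are needed.
4 colors suffice: color red → {D, F}; color blue → {A, C, E, H}; color green → {G}; color yellow → {B}. Each edge has distinct colors on its endpoints.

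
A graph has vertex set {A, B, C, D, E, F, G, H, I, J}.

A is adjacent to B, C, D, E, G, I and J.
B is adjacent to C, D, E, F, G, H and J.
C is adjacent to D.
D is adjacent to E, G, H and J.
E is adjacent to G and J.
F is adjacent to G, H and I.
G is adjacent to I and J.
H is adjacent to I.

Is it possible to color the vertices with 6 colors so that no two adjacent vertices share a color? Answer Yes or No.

Yes

The chromatic number is 6. A, B, D, E, G, J form a clique, so at least 6 colors are needed.
6 colors suffice: color 1 → {B, I}; color 2 → {A, F}; color 3 → {D}; color 4 → {C, G, H}; color 5 → {E}; color 6 → {J}.
That is already a proper 6-coloring.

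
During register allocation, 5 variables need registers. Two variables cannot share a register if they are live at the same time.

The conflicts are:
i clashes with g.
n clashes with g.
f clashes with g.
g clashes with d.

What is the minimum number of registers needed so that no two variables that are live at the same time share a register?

2

i and g conflict, so at least 2 registers are needed.
A valid assignment using 2 registers: i=2, n=2, f=2, g=1, d=2. Each listed conflict is separated.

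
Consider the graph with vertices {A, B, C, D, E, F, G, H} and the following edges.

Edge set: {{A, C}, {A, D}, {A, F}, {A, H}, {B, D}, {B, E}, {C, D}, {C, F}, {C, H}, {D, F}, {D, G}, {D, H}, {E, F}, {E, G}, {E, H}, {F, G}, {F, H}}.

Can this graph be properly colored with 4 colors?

No

A, C, D, F, H form a clique, so at least 5 colors are needed.
So 4 colors are not enough.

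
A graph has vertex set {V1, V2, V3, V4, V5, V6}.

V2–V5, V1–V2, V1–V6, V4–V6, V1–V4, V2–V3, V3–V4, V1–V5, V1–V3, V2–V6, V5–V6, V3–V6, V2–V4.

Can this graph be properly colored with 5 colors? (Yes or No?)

Yes

The chromatic number is 5. V1, V2, V3, V4, V6 form a clique, so at least 5 colors are needed.
5 colors suffice: color 1 → {V1}; color 2 → {V2}; color 3 → {V6}; color 4 → {V3, V5}; color 5 → {V4}.
That is already a proper 5-coloring.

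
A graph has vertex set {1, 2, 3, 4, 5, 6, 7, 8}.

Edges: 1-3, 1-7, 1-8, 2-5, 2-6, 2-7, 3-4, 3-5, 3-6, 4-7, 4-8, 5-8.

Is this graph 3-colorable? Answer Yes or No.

The chromatic number is 3. The cycle 8-1-7-2-5-8 has odd length 5, so it cannot be 2-colored; at least 3 colors are needed.
One proper 3-coloring: 1=b, 2=b, 3=a, 4=b, 5=c, 6=c, 7=a, 8=a.
That is already a proper 3-coloring.

Yes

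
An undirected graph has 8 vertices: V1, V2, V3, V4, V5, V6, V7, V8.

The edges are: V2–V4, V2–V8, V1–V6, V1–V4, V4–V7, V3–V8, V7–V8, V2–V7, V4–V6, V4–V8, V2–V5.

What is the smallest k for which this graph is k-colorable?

V2, V4, V7, V8 are mutually adjacent (a clique of size 4), so at least 4 colors are needed.
4 colors suffice: V1=3, V2=3, V3=1, V4=1, V5=1, V6=2, V7=4, V8=2. No two adjacent vertices share a color.

4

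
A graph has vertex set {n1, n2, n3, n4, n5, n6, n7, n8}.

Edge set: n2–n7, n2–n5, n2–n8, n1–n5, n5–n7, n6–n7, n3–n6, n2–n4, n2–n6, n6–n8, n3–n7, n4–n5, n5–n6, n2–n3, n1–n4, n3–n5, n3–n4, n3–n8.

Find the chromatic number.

n2, n3, n5, n6, n7 form a clique, so at least 5 colors are needed.
5 colors suffice: color 1 → {n1, n2}; color 2 → {n5, n8}; color 3 → {n3}; color 4 → {n4, n6}; color 5 → {n7}. No two adjacent vertices share a color.

5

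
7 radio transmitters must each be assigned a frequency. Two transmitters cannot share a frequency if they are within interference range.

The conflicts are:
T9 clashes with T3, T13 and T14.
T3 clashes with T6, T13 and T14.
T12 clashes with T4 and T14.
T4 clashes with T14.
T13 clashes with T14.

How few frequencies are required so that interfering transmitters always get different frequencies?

4

T9, T3, T13, T14 all conflict with each other, so at least 4 frequencies are needed.
4 frequencies suffice: T9=4, T3=2, T12=3, T6=1, T4=2, T13=3, T14=1. No two conflicting transmitters share a frequency.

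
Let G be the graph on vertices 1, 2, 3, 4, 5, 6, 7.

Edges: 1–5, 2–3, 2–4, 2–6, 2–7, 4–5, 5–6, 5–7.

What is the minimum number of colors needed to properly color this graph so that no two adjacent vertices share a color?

2 and 4 are adjacent, so at least 2 colors are needed.
One proper 2-coloring: 1=blue, 2=red, 3=blue, 4=blue, 5=red, 6=blue, 7=blue. No two adjacent vertices share a color.

2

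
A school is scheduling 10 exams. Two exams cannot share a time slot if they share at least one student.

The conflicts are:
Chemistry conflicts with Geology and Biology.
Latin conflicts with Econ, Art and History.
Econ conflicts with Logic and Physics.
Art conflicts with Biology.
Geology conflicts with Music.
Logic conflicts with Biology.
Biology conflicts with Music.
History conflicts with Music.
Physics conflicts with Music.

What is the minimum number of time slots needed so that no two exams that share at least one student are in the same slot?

3

The cycle History-Latin-Art-Biology-Music-History has odd length 5, so it cannot be 2-colored; at least 3 time slots are needed.
3 time slots suffice: time slot 1 → {Chemistry, Econ, Art, Music}; time slot 2 → {Latin, Geology, Biology, Physics}; time slot 3 → {Logic, History}. Every pair that conflicts lands in different time slots.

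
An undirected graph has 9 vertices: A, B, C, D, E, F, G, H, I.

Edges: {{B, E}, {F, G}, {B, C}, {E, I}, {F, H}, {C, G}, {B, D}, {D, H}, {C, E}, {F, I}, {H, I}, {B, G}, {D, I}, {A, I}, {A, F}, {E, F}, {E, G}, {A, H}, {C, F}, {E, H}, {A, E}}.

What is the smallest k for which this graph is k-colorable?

A, E, F, H, I are mutually adjacent (a clique of size 5), so at least 5 colors are needed.
One proper 5-coloring: A=5, B=2, C=4, D=1, E=1, F=2, G=3, H=4, I=3. No two adjacent vertices share a color.

5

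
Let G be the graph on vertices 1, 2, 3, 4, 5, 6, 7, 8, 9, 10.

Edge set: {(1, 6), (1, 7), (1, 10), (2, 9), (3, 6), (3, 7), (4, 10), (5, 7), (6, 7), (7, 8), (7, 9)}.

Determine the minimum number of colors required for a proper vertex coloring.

1, 6, 7 form a triangle, so at least 3 colors are needed.
3 colors suffice: color a → {2, 7, 10}; color b → {4, 5, 6, 8, 9}; color c → {1, 3}. Every edge joins two different colors.

3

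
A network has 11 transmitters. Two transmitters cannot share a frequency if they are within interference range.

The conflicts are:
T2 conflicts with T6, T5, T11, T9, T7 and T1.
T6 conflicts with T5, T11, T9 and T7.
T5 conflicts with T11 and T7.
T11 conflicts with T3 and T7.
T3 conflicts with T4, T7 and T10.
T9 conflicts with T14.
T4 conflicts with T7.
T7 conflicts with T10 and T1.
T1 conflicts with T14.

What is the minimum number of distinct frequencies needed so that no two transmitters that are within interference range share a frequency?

T2, T6, T5, T11, T7 all conflict with each other, so at least 5 frequencies are needed.
A valid assignment using 5 frequencies: T2=2, T6=3, T5=5, T11=4, T3=2, T9=1, T4=3, T7=1, T10=3, T1=3, T14=2. Each listed conflict is separated.

5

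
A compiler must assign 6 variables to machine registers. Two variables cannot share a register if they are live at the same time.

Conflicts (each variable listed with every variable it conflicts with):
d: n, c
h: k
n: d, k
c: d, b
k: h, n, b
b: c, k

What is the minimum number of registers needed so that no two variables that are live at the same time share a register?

3

The cycle c-b-k-n-d-c has odd length 5, so it cannot be 2-colored; at least 3 registers are needed.
Using 3 registers: d=3, h=2, n=2, c=1, k=1, b=2. Every pair that conflicts lands in different registers.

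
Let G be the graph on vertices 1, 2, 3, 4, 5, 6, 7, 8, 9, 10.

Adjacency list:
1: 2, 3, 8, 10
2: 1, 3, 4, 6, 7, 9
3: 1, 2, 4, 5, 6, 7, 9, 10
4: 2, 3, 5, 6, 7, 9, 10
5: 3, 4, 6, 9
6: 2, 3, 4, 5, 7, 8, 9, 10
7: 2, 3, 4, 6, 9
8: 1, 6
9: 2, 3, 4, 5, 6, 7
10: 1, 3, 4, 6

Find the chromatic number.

6

2, 3, 4, 6, 7, 9 form a clique, so at least 6 colors are needed.
6 colors suffice: color red → {3, 8}; color blue → {1, 6}; color green → {4}; color yellow → {2, 5, 10}; color purple → {9}; color orange → {7}. Each edge has distinct colors on its endpoints.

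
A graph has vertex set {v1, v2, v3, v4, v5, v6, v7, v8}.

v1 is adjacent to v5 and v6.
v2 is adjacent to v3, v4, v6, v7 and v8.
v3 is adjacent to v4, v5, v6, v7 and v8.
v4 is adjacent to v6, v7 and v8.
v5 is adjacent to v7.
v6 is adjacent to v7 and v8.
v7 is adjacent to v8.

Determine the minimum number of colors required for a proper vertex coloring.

6

v2, v3, v4, v6, v7, v8 are mutually adjacent (a clique of size 6), so at least 6 colors are needed.
6 colors suffice: v1=2, v2=4, v3=3, v4=5, v5=1, v6=1, v7=2, v8=6. Each edge has distinct colors on its endpoints.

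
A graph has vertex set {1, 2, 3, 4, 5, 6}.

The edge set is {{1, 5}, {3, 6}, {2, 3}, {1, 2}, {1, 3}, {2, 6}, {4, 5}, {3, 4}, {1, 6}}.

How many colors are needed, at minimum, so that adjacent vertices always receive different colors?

1, 2, 3, 6 form a clique, so at least 4 colors are needed.
A valid assignment using 4 colors: 1=blue, 2=green, 3=red, 4=blue, 5=red, 6=yellow. Every edge joins two different colors.

4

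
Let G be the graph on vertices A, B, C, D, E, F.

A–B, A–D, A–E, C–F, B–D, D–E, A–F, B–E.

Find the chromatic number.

4

A, B, D, E form a clique, so at least 4 colors are needed.
4 colors suffice: color 1 → {A, C}; color 2 → {B, F}; color 3 → {D}; color 4 → {E}. Every edge joins two different colors.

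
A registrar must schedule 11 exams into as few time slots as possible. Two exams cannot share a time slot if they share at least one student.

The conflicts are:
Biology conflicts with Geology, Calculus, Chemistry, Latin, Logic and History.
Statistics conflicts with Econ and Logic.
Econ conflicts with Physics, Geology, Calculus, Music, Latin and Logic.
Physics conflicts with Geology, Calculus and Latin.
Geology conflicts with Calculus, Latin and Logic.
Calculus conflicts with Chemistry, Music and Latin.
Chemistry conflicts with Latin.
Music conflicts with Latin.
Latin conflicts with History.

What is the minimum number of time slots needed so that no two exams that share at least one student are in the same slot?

Econ, Physics, Geology, Calculus, Latin are mutually in conflict, so at least 5 time slots are needed.
5 time slots suffice: time slot 1 → {Latin, Logic}; time slot 2 → {Biology, Econ}; time slot 3 → {Statistics, Calculus, History}; time slot 4 → {Geology, Chemistry, Music}; time slot 5 → {Physics}. Every pair that conflicts lands in different time slots.

5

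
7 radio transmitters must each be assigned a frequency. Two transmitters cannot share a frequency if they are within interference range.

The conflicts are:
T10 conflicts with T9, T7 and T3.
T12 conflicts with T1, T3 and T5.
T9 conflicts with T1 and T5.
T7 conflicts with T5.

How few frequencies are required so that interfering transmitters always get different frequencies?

3

The cycle T10-T3-T12-T5-T7-T10 has odd length 5, so it cannot be 2-colored; at least 3 frequencies are needed.
3 frequencies suffice: T10=2, T12=1, T9=1, T7=1, T1=2, T3=3, T5=2. Each listed conflict is separated.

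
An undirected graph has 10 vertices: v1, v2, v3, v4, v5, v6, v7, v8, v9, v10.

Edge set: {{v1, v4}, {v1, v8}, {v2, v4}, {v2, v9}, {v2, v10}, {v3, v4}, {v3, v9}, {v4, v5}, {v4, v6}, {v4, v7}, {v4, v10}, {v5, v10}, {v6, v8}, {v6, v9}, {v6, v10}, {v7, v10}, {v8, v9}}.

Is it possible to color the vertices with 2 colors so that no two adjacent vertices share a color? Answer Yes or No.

No

v4, v5, v10 are pairwise adjacent, so at least 3 colors are needed.
So 2 colors are not enough.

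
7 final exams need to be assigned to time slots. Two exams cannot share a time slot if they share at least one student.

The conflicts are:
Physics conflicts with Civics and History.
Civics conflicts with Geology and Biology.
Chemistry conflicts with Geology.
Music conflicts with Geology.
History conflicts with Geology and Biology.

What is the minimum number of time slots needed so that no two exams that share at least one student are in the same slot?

2

History and Geology conflict, so at least 2 time slots are needed.
Using 2 time slots: Physics=1, Civics=2, Chemistry=2, Music=2, History=2, Geology=1, Biology=1. No two conflicting exams share a time slot.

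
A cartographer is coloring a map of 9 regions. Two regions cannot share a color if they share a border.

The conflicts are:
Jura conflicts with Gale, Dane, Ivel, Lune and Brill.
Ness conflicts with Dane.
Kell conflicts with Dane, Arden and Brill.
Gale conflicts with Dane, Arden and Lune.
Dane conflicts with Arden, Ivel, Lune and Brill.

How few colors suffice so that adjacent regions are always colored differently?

Jura, Gale, Dane, Lune pairwise conflict, so at least 4 colors are needed.
A valid assignment using 4 colors: Jura=2, Ness=2, Kell=4, Gale=3, Dane=1, Arden=2, Ivel=3, Lune=4, Brill=3. Each listed conflict is separated.

4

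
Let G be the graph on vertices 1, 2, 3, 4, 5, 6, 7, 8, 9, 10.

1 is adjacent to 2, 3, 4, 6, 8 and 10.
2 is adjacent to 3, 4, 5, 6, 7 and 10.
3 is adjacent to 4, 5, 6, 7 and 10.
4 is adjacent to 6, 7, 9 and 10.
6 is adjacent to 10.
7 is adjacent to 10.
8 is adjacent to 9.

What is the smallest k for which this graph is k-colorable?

6

1, 2, 3, 4, 6, 10 are mutually adjacent (a clique of size 6), so at least 6 colors are needed.
6 colors suffice: color a → {2, 9}; color b → {3, 8}; color c → {4, 5}; color d → {10}; color e → {1, 7}; color f → {6}. Every edge joins two different colors.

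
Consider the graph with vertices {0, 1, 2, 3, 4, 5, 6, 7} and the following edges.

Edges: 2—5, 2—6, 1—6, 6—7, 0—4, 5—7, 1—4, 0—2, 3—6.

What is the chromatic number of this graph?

3

The cycle 4-1-6-2-0-4 has odd length 5, so it cannot be 2-colored; at least 3 colors are needed.
A valid assignment using 3 colors: 0=green, 1=blue, 2=blue, 3=blue, 4=red, 5=red, 6=red, 7=blue. Each edge has distinct colors on its endpoints.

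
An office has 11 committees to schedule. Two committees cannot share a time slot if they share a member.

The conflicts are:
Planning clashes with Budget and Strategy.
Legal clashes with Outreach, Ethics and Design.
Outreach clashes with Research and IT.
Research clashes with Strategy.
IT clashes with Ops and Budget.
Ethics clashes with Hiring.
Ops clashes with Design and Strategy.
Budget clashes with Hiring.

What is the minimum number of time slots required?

The cycle Strategy-Planning-Budget-IT-Ops-Strategy has odd length 5, so it cannot be 2-colored; at least 3 time slots are needed.
Using 3 time slots: Planning=2, Legal=1, Outreach=3, Research=2, IT=2, Ethics=3, Ops=3, Budget=1, Design=2, Hiring=2, Strategy=1. Every pair that conflicts lands in different time slots.

3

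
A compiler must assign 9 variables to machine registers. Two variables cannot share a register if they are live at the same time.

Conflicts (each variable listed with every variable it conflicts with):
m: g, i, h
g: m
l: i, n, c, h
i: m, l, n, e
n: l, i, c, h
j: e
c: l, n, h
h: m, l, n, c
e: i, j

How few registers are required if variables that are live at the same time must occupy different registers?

l, n, c, h are mutually in conflict, so at least 4 registers are needed.
4 registers suffice: register 1 → {g, i, j, h}; register 2 → {m, l, e}; register 3 → {n}; register 4 → {c}. Every pair that conflicts lands in different registers.

4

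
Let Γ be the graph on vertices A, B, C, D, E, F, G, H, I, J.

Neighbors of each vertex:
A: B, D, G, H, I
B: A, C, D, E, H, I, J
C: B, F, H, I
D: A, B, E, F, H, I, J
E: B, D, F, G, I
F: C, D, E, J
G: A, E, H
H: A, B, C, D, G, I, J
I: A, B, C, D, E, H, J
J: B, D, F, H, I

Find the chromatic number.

5

B, D, H, I, J form a clique, so at least 5 colors are needed.
One proper 5-coloring: A=5, B=3, C=2, D=2, E=1, F=3, G=2, H=1, I=4, J=5. Each edge has distinct colors on its endpoints.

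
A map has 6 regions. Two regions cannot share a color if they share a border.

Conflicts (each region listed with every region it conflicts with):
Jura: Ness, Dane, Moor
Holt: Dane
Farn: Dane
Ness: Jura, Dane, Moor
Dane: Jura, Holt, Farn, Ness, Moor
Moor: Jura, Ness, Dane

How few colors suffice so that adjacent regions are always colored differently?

Jura, Ness, Dane, Moor are mutually in conflict, so at least 4 colors are needed.
4 colors suffice: color 1 → {Dane}; color 2 → {Holt, Farn, Ness}; color 3 → {Moor}; color 4 → {Jura}. Every pair that conflicts lands in different colors.

4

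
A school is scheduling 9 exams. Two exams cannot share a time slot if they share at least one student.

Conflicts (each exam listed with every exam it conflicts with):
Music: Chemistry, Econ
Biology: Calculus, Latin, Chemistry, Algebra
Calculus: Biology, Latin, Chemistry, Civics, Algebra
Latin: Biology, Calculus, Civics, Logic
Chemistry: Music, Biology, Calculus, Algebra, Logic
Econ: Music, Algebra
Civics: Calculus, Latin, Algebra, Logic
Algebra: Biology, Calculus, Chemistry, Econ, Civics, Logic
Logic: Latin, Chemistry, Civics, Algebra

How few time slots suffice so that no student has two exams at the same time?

4

Biology, Calculus, Chemistry, Algebra all conflict with each other, so at least 4 time slots are needed.
4 time slots suffice: time slot 1 → {Music, Latin, Algebra}; time slot 2 → {Calculus, Econ, Logic}; time slot 3 → {Chemistry, Civics}; time slot 4 → {Biology}. Every pair that conflicts lands in different time slots.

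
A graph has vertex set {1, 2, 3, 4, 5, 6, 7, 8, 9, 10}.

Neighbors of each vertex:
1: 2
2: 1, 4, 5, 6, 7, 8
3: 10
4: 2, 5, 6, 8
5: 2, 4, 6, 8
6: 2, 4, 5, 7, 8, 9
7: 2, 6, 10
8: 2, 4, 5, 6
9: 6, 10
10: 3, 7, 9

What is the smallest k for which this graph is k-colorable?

5

2, 4, 5, 6, 8 are pairwise adjacent (a clique of size 5), so at least 5 colors are needed.
5 colors suffice: color red → {1, 6, 10}; color blue → {2, 3, 9}; color green → {5, 7}; color yellow → {4}; color purple → {8}. No two adjacent vertices share a color.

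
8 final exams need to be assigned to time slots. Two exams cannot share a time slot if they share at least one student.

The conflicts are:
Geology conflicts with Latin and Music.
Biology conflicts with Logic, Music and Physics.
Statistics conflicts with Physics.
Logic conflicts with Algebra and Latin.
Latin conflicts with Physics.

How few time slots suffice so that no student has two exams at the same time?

The cycle Biology-Music-Geology-Latin-Physics-Biology has odd length 5, so it cannot be 2-colored; at least 3 time slots are needed.
3 time slots suffice: time slot 1 → {Geology, Logic, Physics}; time slot 2 → {Biology, Statistics, Algebra, Latin}; time slot 3 → {Music}. Every pair that conflicts lands in different time slots.

3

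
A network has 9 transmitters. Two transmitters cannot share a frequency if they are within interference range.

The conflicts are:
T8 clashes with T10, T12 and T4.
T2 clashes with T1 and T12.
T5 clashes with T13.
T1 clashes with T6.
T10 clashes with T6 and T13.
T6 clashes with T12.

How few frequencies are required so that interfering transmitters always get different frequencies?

T5 and T13 conflict, so at least 2 frequencies are needed.
2 frequencies suffice: frequency 1 → {T8, T2, T6, T13}; frequency 2 → {T5, T1, T10, T12, T4}. Each listed conflict is separated.

2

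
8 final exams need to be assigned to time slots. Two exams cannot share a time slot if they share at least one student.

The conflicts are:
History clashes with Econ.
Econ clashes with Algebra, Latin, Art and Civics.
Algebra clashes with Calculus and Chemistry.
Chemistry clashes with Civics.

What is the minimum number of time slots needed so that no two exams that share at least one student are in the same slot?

2

Econ and Civics conflict, so at least 2 time slots are needed.
Using 2 time slots: History=2, Econ=1, Algebra=2, Calculus=1, Latin=2, Art=2, Chemistry=1, Civics=2. No two conflicting exams share a time slot.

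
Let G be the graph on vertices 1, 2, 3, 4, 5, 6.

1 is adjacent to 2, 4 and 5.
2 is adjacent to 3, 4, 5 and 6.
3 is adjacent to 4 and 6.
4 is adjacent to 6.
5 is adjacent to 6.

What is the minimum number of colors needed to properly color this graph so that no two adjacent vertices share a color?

4

2, 3, 4, 6 form a clique, so at least 4 colors are needed.
One proper 4-coloring: 1=b, 2=a, 3=d, 4=c, 5=c, 6=b. Every edge joins two different colors.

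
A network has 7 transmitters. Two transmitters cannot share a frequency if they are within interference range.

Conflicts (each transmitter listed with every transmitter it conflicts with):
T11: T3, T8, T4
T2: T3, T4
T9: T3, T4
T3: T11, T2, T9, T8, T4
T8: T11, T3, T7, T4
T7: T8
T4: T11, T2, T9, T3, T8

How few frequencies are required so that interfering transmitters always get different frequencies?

T11, T3, T8, T4 all conflict with each other, so at least 4 frequencies are needed.
4 frequencies suffice: frequency 1 → {T7, T4}; frequency 2 → {T3}; frequency 3 → {T2, T9, T8}; frequency 4 → {T11}. Each listed conflict is separated.

4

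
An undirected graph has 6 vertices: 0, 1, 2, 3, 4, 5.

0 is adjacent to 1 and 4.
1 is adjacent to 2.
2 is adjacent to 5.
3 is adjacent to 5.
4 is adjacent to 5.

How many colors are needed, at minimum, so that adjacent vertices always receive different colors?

3

The cycle 1-2-5-4-0-1 has odd length 5, so it cannot be 2-colored; at least 3 colors are needed.
3 colors suffice: 0=a, 1=c, 2=b, 3=b, 4=b, 5=a. Every edge joins two different colors.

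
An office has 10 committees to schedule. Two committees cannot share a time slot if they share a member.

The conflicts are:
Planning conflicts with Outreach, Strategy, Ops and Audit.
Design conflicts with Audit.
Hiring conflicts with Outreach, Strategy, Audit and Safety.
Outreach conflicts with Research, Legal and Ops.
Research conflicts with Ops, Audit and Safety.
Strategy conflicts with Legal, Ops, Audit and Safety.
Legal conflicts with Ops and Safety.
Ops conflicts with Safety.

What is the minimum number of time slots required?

4

Strategy, Legal, Ops, Safety are mutually in conflict, so at least 4 time slots are needed.
4 time slots suffice: time slot 1 → {Ops, Audit}; time slot 2 → {Design, Outreach, Strategy}; time slot 3 → {Planning, Safety}; time slot 4 → {Hiring, Research, Legal}. Every pair that conflicts lands in different time slots.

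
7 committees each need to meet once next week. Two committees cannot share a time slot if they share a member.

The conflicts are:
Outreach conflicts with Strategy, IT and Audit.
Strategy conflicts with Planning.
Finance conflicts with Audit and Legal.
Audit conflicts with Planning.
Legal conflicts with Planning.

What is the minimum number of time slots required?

Legal and Planning conflict, so at least 2 time slots are needed.
A valid assignment using 2 time slots: Outreach=1, Strategy=2, Finance=1, IT=2, Audit=2, Legal=2, Planning=1. Each listed conflict is separated.

2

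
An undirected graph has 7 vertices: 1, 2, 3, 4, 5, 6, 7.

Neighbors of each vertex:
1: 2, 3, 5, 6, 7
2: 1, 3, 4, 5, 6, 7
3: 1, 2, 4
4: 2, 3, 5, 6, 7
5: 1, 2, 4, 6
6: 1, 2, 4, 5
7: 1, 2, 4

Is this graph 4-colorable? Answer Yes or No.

Yes

The chromatic number is 4. 2, 4, 5, 6 are pairwise adjacent (a clique of size 4), so at least 4 colors are needed.
4 colors suffice: 1=b, 2=a, 3=c, 4=b, 5=c, 6=d, 7=c.
That is already a proper 4-coloring.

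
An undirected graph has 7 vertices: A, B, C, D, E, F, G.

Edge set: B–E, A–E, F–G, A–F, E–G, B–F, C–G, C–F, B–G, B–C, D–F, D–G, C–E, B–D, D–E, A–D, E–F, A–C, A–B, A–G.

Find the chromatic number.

6

A, B, C, E, F, G form a clique, so at least 6 colors are needed.
6 colors suffice: color 1 → {E}; color 2 → {G}; color 3 → {F}; color 4 → {A}; color 5 → {B}; color 6 → {C, D}. Every edge joins two different colors.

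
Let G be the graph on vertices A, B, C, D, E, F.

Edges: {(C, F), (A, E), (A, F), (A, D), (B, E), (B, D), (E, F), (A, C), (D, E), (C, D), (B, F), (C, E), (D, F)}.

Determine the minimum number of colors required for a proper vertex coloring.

A, C, D, E, F form a clique, so at least 5 colors are needed.
5 colors suffice: A=4, B=4, C=5, D=3, E=2, F=1. No two adjacent vertices share a color.

5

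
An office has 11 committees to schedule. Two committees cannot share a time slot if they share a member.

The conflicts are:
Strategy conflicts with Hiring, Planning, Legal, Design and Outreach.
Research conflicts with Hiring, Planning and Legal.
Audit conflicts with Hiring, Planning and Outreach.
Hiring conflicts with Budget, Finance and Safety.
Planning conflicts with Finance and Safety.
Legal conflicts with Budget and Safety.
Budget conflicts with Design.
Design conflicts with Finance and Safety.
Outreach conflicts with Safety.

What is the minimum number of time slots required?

Strategy and Planning conflict, so at least 2 time slots are needed.
Using 2 time slots: Strategy=2, Research=2, Audit=2, Hiring=1, Planning=1, Legal=1, Budget=2, Design=1, Finance=2, Outreach=1, Safety=2. Each listed conflict is separated.

2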